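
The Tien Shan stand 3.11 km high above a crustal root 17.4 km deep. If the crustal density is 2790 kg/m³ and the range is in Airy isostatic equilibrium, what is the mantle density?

Airy balance: ρ_c h = (ρ_m − ρ_c) r → ρ_m = ρ_c (1 + h/r).
ρ_m = 2790 × (1 + 3.11 km/17.4 km) = 3290 kg/m³.

3290 kg/m³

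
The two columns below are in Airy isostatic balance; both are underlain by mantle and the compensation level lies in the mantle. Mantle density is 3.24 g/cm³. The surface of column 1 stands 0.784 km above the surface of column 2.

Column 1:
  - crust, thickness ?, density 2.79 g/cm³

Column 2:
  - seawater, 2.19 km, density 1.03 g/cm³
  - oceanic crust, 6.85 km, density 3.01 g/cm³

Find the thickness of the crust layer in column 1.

19.9 km

Take the compensation level at the base of the deeper column (depth z_c below the surface of column 1) and equate Σ ρ_i t_i down to z_c; mantle fills any gap and the z_c terms cancel.
Column 1: x×2.79 + (z_c − 0 − x)×3.24
Column 2: 0.784×0 + 2.19×1.03 + 6.85×3.01 + (z_c − 0.784 − 9.04)×3.24
The z_c×3.24 term appears on both sides and cancels. Collect the known terms of each column as K = Σ(ρt)_known − 3.24 × (depth of known layers): K_1 = 0 − 3.24×0 = 0; K_2 = 22.8742 − 3.24×(0.784 + 9.04) = −8.95556.
Balance: K_1 − x×(3.24 − 2.79) = K_2, so x = (K_1 − K_2)/(3.24 − 2.79) = 8.95556/0.45 = 19.9 km.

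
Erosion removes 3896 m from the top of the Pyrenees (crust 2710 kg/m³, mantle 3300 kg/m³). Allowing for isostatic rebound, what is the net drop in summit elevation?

Rebound u = e ρ_c/ρ_m = 3896 m × 2710/3300 = 3199 m.
Net surface drop = e − u = 3896 m − 3199 m = e (ρ_m − ρ_c)/ρ_m = 697 m.

697 m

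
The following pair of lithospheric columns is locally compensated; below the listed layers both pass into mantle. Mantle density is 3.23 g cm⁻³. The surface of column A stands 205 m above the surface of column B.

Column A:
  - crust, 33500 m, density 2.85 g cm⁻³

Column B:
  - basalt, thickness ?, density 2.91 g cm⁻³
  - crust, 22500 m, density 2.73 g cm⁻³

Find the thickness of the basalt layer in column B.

2560 m

Take the compensation level at the base of the deeper column (depth z_c below the surface of column A) and equate Σ ρ_i t_i down to z_c; mantle fills any gap and the z_c terms cancel.
Column A: 33500×2.85 + (z_c − 33500)×3.23
Column B: 205×0 + x×2.91 + 22500×2.73 + (z_c − 205 − 22500 − x)×3.23
The z_c×3.23 term appears on both sides and cancels. Collect the known terms of each column as K = Σ(ρt)_known − 3.23 × (depth of known layers): K_A = 95475 − 3.23×33500 = −12730; K_B = 61425 − 3.23×(205 + 22500) = −11912.15.
Balance: K_A = K_B − x×(3.23 − 2.91), so x = (K_B − K_A)/(3.23 − 2.91) = 817.85/0.32 = 2560 m.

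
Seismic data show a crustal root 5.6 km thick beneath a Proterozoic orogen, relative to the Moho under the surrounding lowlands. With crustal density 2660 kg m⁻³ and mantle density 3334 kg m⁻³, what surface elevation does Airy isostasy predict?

Isostatic balance requires: ρ_c h = (ρ_m − ρ_c) r.
h = r (ρ_m − ρ_c) / ρ_c = 5.6 km × (3334 − 2660) / 2660 = 1.42 km.

1.42 km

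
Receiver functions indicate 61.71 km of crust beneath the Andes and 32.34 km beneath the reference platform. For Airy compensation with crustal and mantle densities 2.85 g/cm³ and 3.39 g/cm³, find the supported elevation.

4.68 km

Excess crust Δ = 61.71 km − 32.34 km = 29.37 km, split between elevation h and root r with h + r = Δ.
Airy balance ρ_c h = (ρ_m − ρ_c) r gives r = h ρ_c/(ρ_m − ρ_c), so h (1 + ρ_c/(ρ_m − ρ_c)) = Δ, i.e. h = Δ (ρ_m − ρ_c)/ρ_m.
h = 29.37 km × 0.54/3.39 = 4.68 km.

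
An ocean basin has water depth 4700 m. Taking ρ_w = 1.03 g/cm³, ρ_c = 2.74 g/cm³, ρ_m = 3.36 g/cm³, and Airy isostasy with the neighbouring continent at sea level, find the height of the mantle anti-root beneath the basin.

By Archimedes' principle applied to the lithosphere: replacing crust with seawater at the top is compensated by replacing crust with mantle at the base: d (ρ_c − ρ_w) = a (ρ_m − ρ_c).
a = d (ρ_c − ρ_w)/(ρ_m − ρ_c) = 4700 m × 1.71/0.62 = 13000 m.

13000 m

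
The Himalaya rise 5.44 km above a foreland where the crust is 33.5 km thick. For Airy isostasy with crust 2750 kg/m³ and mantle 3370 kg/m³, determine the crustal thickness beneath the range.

Root depth r = h ρ_c / (ρ_m − ρ_c) = 5.44 km × 2750 / 620 = 24.13 km.
Total thickness = T + h + r = 33.5 km + 5.44 km + 24.13 km = 63.1 km.

63.1 km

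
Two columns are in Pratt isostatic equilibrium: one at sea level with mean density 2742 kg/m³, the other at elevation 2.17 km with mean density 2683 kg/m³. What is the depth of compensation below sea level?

ρ_ref D = ρ (D + h) → D (ρ_ref − ρ) = ρ h.
D = ρ h/(ρ_ref − ρ) = 2683 × 2.17 km/(2742 − 2683) = 98.7 km.

98.7 km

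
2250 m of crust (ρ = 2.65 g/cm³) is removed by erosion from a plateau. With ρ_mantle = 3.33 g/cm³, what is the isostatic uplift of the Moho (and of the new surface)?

1790 m

Unloading: uplift u = e ρ_c/ρ_m = 2250 m × 2.65/3.33 = 1790 m.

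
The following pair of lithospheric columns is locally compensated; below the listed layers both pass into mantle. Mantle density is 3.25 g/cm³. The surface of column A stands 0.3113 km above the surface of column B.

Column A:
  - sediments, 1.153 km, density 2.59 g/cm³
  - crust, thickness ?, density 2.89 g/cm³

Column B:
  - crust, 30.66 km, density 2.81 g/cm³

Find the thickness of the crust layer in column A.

38.2 km

Take the compensation level at the base of the deeper column (depth z_c below the surface of column A) and equate Σ ρ_i t_i down to z_c; mantle fills any gap and the z_c terms cancel.
Column A: 1.153×2.59 + x×2.89 + (z_c − 1.153 − x)×3.25
Column B: 0.3113×0 + 30.66×2.81 + (z_c − 0.3113 − 30.66)×3.25
The z_c×3.25 term appears on both sides and cancels. Collect the known terms of each column as K = Σ(ρt)_known − 3.25 × (depth of known layers): K_A = 2.98627 − 3.25×1.153 = −0.76098; K_B = 86.1546 − 3.25×(0.3113 + 30.66) = −14.502125.
Balance: K_A − x×(3.25 − 2.89) = K_B, so x = (K_A − K_B)/(3.25 − 2.89) = 13.7411/0.36 = 38.2 km.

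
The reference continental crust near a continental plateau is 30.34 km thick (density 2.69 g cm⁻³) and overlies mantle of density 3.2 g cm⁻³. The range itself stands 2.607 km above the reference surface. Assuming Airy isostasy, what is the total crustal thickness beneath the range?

46.7 km

Root depth r = h ρ_c / (ρ_m − ρ_c) = 2.607 km × 2.69 / 0.51 = 13.75 km.
Total thickness = T + h + r = 30.34 km + 2.607 km + 13.75 km = 46.7 km.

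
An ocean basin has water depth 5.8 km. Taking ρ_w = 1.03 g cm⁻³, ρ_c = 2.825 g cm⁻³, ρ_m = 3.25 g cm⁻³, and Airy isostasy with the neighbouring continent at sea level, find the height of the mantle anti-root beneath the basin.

In Airy isostatic equilibrium: replacing crust with seawater at the top is compensated by replacing crust with mantle at the base: d (ρ_c − ρ_w) = a (ρ_m − ρ_c).
a = d (ρ_c − ρ_w)/(ρ_m − ρ_c) = 5.8 km × 1.795/0.425 = 24.5 km.

24.5 km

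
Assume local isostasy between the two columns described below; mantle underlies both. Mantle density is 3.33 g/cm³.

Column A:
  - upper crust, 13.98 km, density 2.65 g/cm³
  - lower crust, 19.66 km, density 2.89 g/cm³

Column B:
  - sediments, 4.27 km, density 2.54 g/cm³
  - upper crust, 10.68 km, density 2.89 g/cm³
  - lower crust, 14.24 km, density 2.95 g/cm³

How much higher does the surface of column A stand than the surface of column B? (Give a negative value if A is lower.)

For any compensation level in the mantle, the mantle terms cancel and isostasy reduces to e = (Σt_A − Σt_B) − (Σ(ρt)_A − Σ(ρt)_B) / ρ_m.
Σt_A = 33.64 km; Σt_B = 29.19 km; Σ(ρt)_A = 93.8644; Σ(ρt)_B = 83.719 (in km·g/cm³).
e = (33.64 − 29.19) − (93.8644 − 83.719) / 3.33 = 1.4 km.

1.4 km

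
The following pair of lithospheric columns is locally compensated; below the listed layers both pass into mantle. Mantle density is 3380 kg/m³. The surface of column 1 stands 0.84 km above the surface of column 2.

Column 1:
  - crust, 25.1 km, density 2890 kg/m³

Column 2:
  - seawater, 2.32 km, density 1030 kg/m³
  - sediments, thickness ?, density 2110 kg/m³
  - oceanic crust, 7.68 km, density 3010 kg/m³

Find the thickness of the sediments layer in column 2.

Take the compensation level at the base of the deeper column (depth z_c below the surface of column 1) and equate Σ ρ_i t_i down to z_c; mantle fills any gap and the z_c terms cancel.
Column 1: 25.1×2890 + (z_c − 25.1)×3380
Column 2: 0.84×0 + 2.32×1030 + x×2110 + 7.68×3010 + (z_c − 0.84 − 10 − x)×3380
The z_c×3380 term appears on both sides and cancels. Collect the known terms of each column as K = Σ(ρt)_known − 3380 × (depth of known layers): K_1 = 72539 − 3380×25.1 = −12299; K_2 = 25506.4 − 3380×(0.84 + 10) = −11132.8.
Balance: K_1 = K_2 − x×(3380 − 2110), so x = (K_2 − K_1)/(3380 − 2110) = 1166.2/1270 = 0.918 km.

0.918 km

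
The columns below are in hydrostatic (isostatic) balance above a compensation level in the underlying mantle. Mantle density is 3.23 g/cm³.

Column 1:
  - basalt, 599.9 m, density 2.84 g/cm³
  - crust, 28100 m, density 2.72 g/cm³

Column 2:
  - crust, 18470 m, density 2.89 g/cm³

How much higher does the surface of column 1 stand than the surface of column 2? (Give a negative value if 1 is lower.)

2570 m

For any compensation level in the mantle, the mantle terms cancel and isostasy reduces to e = (Σt_1 − Σt_2) − (Σ(ρt)_1 − Σ(ρt)_2) / ρ_m.
Σt_1 = 28699.9 m; Σt_2 = 18470 m; Σ(ρt)_1 = 78135.716; Σ(ρt)_2 = 53378.3 (in m·g/cm³).
e = (28699.9 − 18470) − (78135.716 − 53378.3) / 3.23 = 2570 m.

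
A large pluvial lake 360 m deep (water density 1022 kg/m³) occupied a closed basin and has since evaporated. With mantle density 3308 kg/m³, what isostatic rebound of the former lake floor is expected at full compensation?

u = d ρ_w/ρ_m = 360 m × 1022/3308 = 111 m.

111 m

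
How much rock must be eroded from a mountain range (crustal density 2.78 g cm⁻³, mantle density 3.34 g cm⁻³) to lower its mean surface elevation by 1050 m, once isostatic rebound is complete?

6260 m

Net drop Δ = e − u = e − e ρ_c/ρ_m = e (ρ_m − ρ_c)/ρ_m.
e = Δ ρ_m/(ρ_m − ρ_c) = 1050 m × 3.34/0.56 = 6260 m.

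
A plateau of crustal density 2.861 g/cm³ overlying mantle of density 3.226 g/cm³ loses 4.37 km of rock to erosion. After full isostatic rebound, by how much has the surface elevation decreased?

Rebound u = e ρ_c/ρ_m = 4.37 km × 2.861/3.226 = 3.876 km.
Net surface drop = e − u = 4.37 km − 3.876 km = e (ρ_m − ρ_c)/ρ_m = 0.494 km.

0.494 km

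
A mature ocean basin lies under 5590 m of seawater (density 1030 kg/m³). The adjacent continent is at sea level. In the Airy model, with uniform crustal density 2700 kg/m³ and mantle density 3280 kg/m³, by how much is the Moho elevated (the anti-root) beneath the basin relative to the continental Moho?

16100 m

For local isostatic compensation: replacing crust with seawater at the top is compensated by replacing crust with mantle at the base: d (ρ_c − ρ_w) = a (ρ_m − ρ_c).
a = d (ρ_c − ρ_w)/(ρ_m − ρ_c) = 5590 m × 1670/580 = 16100 m.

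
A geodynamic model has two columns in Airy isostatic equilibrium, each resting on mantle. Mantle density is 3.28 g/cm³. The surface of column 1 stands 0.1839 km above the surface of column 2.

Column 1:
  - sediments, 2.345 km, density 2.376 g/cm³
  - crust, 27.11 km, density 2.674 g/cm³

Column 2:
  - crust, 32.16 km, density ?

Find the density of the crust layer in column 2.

2.72 g/cm³

Take the compensation level at the base of the deeper column (depth z_c below the surface of column 1) and equate Σ ρ_i t_i down to z_c; mantle fills any gap and the z_c terms cancel.
Column 1: 2.345×2.376 + 27.11×2.674 + (z_c − 29.455)×3.28
Column 2: 0.1839×0 + 32.16×ρ + (z_c − 0.1839 − 32.16)×3.28
The z_c×3.28 term appears on both sides and cancels. Collect the known terms of each column as K = Σ(ρt)_known − 3.28 × (depth of known layers): K_1 = 78.06386 − 3.28×29.455 = −18.54854; K_2 = 0 − 3.28×(0.1839 + 32.16) = −106.087992.
Balance: K_1 = K_2 + 32.16×ρ, so ρ = (K_1 − K_2)/32.16 = 87.5395/32.16 = 2.72 g/cm³.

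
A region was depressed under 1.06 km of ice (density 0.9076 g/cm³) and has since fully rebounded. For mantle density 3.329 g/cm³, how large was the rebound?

Removing the load lets mantle flow back in; uplift u satisfies ρ_ice t = ρ_m u.
u = t ρ_ice/ρ_m = 1.06 km × 0.9076/3.329 = 0.289 km.

0.289 km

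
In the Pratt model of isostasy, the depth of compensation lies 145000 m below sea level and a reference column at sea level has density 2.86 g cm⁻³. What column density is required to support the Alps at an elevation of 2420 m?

Pratt balance: ρ_ref D = ρ (D + h).
ρ = ρ_ref D/(D + h) = 2.86 × 145000 m/(145000 m + 2420 m) = 2.81 g cm⁻³.

2.81 g cm⁻³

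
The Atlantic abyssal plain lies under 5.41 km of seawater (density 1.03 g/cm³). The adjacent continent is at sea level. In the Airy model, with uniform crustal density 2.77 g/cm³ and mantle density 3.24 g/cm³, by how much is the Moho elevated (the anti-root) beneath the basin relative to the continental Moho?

20 km

Isostatic balance requires: replacing crust with seawater at the top is compensated by replacing crust with mantle at the base: d (ρ_c − ρ_w) = a (ρ_m − ρ_c).
a = d (ρ_c − ρ_w)/(ρ_m − ρ_c) = 5.41 km × 1.74/0.47 = 20 km.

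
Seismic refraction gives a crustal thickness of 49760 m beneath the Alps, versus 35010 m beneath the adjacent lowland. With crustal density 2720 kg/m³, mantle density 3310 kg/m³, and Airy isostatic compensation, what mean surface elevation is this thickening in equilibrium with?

Excess crust Δ = 49760 m − 35010 m = 14750 m, split between elevation h and root r with h + r = Δ.
Airy balance ρ_c h = (ρ_m − ρ_c) r gives r = h ρ_c/(ρ_m − ρ_c), so h (1 + ρ_c/(ρ_m − ρ_c)) = Δ, i.e. h = Δ (ρ_m − ρ_c)/ρ_m.
h = 14750 m × 590/3310 = 2630 m.

2630 m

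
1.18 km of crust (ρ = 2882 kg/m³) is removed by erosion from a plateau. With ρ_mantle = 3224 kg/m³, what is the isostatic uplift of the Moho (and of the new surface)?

Unloading: uplift u = e ρ_c/ρ_m = 1.18 km × 2882/3224 = 1.05 km.

1.05 km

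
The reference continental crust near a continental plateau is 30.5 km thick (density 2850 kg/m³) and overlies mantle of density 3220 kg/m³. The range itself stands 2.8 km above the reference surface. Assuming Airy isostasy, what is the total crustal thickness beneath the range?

54.9 km

Root depth r = h ρ_c / (ρ_m − ρ_c) = 2.8 km × 2850 / 370 = 21.57 km.
Total thickness = T + h + r = 30.5 km + 2.8 km + 21.57 km = 54.9 km.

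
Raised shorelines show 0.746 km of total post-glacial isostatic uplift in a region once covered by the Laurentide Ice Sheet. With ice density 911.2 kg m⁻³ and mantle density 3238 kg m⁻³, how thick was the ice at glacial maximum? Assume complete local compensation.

2.65 km

u = t ρ_ice/ρ_m → t = u ρ_m/ρ_ice = 0.746 km × 3238/911.2 = 2.65 km.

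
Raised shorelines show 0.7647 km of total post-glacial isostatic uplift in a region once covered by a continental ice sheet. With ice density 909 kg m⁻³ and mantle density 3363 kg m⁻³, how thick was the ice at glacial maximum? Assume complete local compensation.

u = t ρ_ice/ρ_m → t = u ρ_m/ρ_ice = 0.7647 km × 3363/909 = 2.83 km.

2.83 km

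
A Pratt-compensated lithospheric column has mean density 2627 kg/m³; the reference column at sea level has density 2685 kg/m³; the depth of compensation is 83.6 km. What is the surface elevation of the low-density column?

1.85 km

ρ_ref D = ρ (D + h) → h = D (ρ_ref − ρ)/ρ.
h = 83.6 km × (2685 − 2627)/2627 = 1.85 km.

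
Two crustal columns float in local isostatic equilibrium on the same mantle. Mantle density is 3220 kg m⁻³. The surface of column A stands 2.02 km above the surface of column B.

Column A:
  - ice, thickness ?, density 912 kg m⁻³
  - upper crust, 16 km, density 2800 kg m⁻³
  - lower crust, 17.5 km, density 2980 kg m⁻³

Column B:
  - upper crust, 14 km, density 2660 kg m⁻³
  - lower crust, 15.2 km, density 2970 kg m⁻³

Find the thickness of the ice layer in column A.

Take the compensation level at the base of the deeper column (depth z_c below the surface of column A) and equate Σ ρ_i t_i down to z_c; mantle fills any gap and the z_c terms cancel.
Column A: x×912 + 16×2800 + 17.5×2980 + (z_c − 33.5 − x)×3220
Column B: 2.02×0 + 14×2660 + 15.2×2970 + (z_c − 2.02 − 29.2)×3220
The z_c×3220 term appears on both sides and cancels. Collect the known terms of each column as K = Σ(ρt)_known − 3220 × (depth of known layers): K_A = 96950 − 3220×33.5 = −10920; K_B = 82384 − 3220×(2.02 + 29.2) = −18144.4.
Balance: K_A − x×(3220 − 912) = K_B, so x = (K_A − K_B)/(3220 − 912) = 7224.4/2308 = 3.13 km.

3.13 km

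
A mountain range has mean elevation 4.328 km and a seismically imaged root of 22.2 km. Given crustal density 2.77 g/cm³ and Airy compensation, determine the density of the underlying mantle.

Airy balance: ρ_c h = (ρ_m − ρ_c) r → ρ_m = ρ_c (1 + h/r).
ρ_m = 2.77 × (1 + 4.328 km/22.2 km) = 3.31 g/cm³.

3.31 g/cm³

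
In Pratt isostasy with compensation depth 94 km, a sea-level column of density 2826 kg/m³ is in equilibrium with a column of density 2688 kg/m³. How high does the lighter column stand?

ρ_ref D = ρ (D + h) → h = D (ρ_ref − ρ)/ρ.
h = 94 km × (2826 − 2688)/2688 = 4.83 km.

4.83 km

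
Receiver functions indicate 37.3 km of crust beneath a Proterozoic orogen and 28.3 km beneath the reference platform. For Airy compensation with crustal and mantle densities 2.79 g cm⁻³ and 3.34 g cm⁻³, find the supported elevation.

1.48 km

Excess crust Δ = 37.3 km − 28.3 km = 9 km, split between elevation h and root r with h + r = Δ.
Airy balance ρ_c h = (ρ_m − ρ_c) r gives r = h ρ_c/(ρ_m − ρ_c), so h (1 + ρ_c/(ρ_m − ρ_c)) = Δ, i.e. h = Δ (ρ_m − ρ_c)/ρ_m.
h = 9 km × 0.55/3.34 = 1.48 km.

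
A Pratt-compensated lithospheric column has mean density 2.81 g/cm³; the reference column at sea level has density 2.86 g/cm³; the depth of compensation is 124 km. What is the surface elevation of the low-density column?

ρ_ref D = ρ (D + h) → h = D (ρ_ref − ρ)/ρ.
h = 124 km × (2.86 − 2.81)/2.81 = 2.21 km.

2.21 km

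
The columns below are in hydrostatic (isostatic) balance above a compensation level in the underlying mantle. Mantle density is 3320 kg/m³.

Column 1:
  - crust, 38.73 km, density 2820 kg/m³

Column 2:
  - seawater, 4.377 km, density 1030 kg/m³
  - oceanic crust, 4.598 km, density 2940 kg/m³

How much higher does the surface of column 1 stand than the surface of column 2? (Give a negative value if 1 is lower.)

2.29 km

For any compensation level in the mantle, the mantle terms cancel and isostasy reduces to e = (Σt_1 − Σt_2) − (Σ(ρt)_1 − Σ(ρt)_2) / ρ_m.
Σt_1 = 38.73 km; Σt_2 = 8.975 km; Σ(ρt)_1 = 109218.6; Σ(ρt)_2 = 18026.43 (in km·kg/m³).
e = (38.73 − 8.975) − (109218.6 − 18026.43) / 3320 = 2.29 km.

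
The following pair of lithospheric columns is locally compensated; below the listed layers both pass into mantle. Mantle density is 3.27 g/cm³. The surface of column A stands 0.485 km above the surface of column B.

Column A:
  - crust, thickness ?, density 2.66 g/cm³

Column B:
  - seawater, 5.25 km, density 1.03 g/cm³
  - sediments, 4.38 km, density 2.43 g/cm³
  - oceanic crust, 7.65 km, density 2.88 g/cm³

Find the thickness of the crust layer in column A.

Take the compensation level at the base of the deeper column (depth z_c below the surface of column A) and equate Σ ρ_i t_i down to z_c; mantle fills any gap and the z_c terms cancel.
Column A: x×2.66 + (z_c − 0 − x)×3.27
Column B: 0.485×0 + 5.25×1.03 + 4.38×2.43 + 7.65×2.88 + (z_c − 0.485 − 17.28)×3.27
The z_c×3.27 term appears on both sides and cancels. Collect the known terms of each column as K = Σ(ρt)_known − 3.27 × (depth of known layers): K_A = 0 − 3.27×0 = 0; K_B = 38.0829 − 3.27×(0.485 + 17.28) = −20.00865.
Balance: K_A − x×(3.27 − 2.66) = K_B, so x = (K_A − K_B)/(3.27 − 2.66) = 20.0086/0.61 = 32.8 km.

32.8 km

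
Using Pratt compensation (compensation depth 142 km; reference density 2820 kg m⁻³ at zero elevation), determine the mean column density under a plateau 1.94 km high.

Pratt balance: ρ_ref D = ρ (D + h).
ρ = ρ_ref D/(D + h) = 2820 × 142 km/(142 km + 1.94 km) = 2780 kg m⁻³.

2780 kg m⁻³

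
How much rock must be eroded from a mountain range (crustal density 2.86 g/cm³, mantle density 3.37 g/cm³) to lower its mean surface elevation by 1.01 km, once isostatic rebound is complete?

6.67 km

Net drop Δ = e − u = e − e ρ_c/ρ_m = e (ρ_m − ρ_c)/ρ_m.
e = Δ ρ_m/(ρ_m − ρ_c) = 1.01 km × 3.37/0.51 = 6.67 km.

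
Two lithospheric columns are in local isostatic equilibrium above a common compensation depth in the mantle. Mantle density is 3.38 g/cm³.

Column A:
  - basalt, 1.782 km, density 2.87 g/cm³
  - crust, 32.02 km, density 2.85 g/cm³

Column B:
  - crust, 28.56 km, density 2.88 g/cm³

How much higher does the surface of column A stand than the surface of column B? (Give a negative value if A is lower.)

1.06 km

For any compensation level in the mantle, the mantle terms cancel and isostasy reduces to e = (Σt_A − Σt_B) − (Σ(ρt)_A − Σ(ρt)_B) / ρ_m.
Σt_A = 33.802 km; Σt_B = 28.56 km; Σ(ρt)_A = 96.37134; Σ(ρt)_B = 82.2528 (in km·g/cm³).
e = (33.802 − 28.56) − (96.37134 − 82.2528) / 3.38 = 1.06 km.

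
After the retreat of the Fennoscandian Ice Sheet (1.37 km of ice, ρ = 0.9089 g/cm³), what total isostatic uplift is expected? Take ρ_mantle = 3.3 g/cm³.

Removing the load lets mantle flow back in; uplift u satisfies ρ_ice t = ρ_m u.
u = t ρ_ice/ρ_m = 1.37 km × 0.9089/3.3 = 0.377 km.

0.377 km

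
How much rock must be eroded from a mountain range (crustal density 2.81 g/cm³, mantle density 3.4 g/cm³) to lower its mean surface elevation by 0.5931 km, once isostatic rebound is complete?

3.42 km

Net drop Δ = e − u = e − e ρ_c/ρ_m = e (ρ_m − ρ_c)/ρ_m.
e = Δ ρ_m/(ρ_m − ρ_c) = 0.5931 km × 3.4/0.59 = 3.42 km.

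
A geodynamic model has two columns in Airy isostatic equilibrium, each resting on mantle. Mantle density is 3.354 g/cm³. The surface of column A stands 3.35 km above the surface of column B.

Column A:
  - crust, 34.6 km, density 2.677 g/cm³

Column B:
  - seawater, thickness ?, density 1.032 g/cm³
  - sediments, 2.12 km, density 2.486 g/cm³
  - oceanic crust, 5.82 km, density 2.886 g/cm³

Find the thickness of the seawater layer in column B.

Take the compensation level at the base of the deeper column (depth z_c below the surface of column A) and equate Σ ρ_i t_i down to z_c; mantle fills any gap and the z_c terms cancel.
Column A: 34.6×2.677 + (z_c − 34.6)×3.354
Column B: 3.35×0 + x×1.032 + 2.12×2.486 + 5.82×2.886 + (z_c − 3.35 − 7.94 − x)×3.354
The z_c×3.354 term appears on both sides and cancels. Collect the known terms of each column as K = Σ(ρt)_known − 3.354 × (depth of known layers): K_A = 92.6242 − 3.354×34.6 = −23.4242; K_B = 22.06684 − 3.354×(3.35 + 7.94) = −15.79982.
Balance: K_A = K_B − x×(3.354 − 1.032), so x = (K_B − K_A)/(3.354 − 1.032) = 7.62438/2.322 = 3.28 km.

3.28 km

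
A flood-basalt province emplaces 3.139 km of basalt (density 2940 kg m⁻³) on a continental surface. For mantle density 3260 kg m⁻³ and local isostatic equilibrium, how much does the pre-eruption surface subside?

Subaerial loading: s = t ρ_load / ρ_m.
s = 3.139 km × 2940/3260 = 2.83 km.

2.83 km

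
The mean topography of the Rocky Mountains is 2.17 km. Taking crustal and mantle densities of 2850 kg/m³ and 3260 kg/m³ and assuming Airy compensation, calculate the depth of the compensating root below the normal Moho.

For local isostatic compensation: the weight of the topography is balanced by the buoyancy of the root, ρ_c h = (ρ_m − ρ_c) r.
r = h · ρ_c / (ρ_m − ρ_c) = 2.17 km × 2850 / (3260 − 2850) = 15.1 km.

15.1 km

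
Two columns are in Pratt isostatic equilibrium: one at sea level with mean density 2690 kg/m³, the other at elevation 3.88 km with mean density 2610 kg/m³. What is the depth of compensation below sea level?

ρ_ref D = ρ (D + h) → D (ρ_ref − ρ) = ρ h.
D = ρ h/(ρ_ref − ρ) = 2610 × 3.88 km/(2690 − 2610) = 127 km.

127 km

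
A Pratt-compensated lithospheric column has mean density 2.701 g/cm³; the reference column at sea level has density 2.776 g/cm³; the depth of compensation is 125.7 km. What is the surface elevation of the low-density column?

ρ_ref D = ρ (D + h) → h = D (ρ_ref − ρ)/ρ.
h = 125.7 km × (2.776 − 2.701)/2.701 = 3.49 km.

3.49 km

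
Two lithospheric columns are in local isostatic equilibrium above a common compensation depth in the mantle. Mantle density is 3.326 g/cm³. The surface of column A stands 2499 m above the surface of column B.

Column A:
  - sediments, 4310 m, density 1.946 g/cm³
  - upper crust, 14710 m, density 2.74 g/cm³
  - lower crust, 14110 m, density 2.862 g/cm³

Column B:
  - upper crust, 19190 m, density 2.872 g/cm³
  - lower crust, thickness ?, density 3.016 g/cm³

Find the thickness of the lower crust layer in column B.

13200 m

Take the compensation level at the base of the deeper column (depth z_c below the surface of column A) and equate Σ ρ_i t_i down to z_c; mantle fills any gap and the z_c terms cancel.
Column A: 4310×1.946 + 14710×2.74 + 14110×2.862 + (z_c − 33130)×3.326
Column B: 2499×0 + 19190×2.872 + x×3.016 + (z_c − 2499 − 19190 − x)×3.326
The z_c×3.326 term appears on both sides and cancels. Collect the known terms of each column as K = Σ(ρt)_known − 3.326 × (depth of known layers): K_A = 89075.48 − 3.326×33130 = −21114.9; K_B = 55113.68 − 3.326×(2499 + 19190) = −17023.934.
Balance: K_A = K_B − x×(3.326 − 3.016), so x = (K_B − K_A)/(3.326 − 3.016) = 4090.97/0.31 = 13200 m.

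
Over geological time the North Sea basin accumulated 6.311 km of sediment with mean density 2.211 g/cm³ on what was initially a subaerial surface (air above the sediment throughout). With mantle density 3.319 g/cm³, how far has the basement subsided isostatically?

4.2 km

Subaerial load: s = t ρ_sed / ρ_m = 6.311 km × 2.211/3.319 = 4.2 km.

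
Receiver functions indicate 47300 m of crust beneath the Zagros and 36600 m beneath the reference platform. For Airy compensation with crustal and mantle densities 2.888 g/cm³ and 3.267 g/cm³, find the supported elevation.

Excess crust Δ = 47300 m − 36600 m = 10700 m, split between elevation h and root r with h + r = Δ.
Airy balance ρ_c h = (ρ_m − ρ_c) r gives r = h ρ_c/(ρ_m − ρ_c), so h (1 + ρ_c/(ρ_m − ρ_c)) = Δ, i.e. h = Δ (ρ_m − ρ_c)/ρ_m.
h = 10700 m × 0.379/3.267 = 1240 m.

1240 m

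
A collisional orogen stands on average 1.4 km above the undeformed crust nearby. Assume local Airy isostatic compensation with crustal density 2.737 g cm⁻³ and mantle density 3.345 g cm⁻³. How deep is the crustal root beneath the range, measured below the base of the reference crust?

Isostatic balance requires: the weight of the topography is balanced by the buoyancy of the root, ρ_c h = (ρ_m − ρ_c) r.
r = h · ρ_c / (ρ_m − ρ_c) = 1.4 km × 2.737 / (3.345 − 2.737) = 6.3 km.

6.3 km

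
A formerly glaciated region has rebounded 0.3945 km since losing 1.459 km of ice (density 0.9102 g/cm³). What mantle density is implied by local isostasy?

ρ_m = ρ_ice t / u = 0.9102 × 1.459 km/0.3945 km = 3.37 g/cm³.

3.37 g/cm³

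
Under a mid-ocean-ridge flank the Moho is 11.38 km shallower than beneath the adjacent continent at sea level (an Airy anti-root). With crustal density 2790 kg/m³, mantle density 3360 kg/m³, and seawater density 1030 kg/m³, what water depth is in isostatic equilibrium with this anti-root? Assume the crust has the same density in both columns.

3.69 km

Replacing a thickness d of crust by seawater at the top must be balanced by replacing crust with mantle at the base: d (ρ_c − ρ_w) = a (ρ_m − ρ_c).
d = a (ρ_m − ρ_c)/(ρ_c − ρ_w) = 11.38 km × 570/1760 = 3.69 km.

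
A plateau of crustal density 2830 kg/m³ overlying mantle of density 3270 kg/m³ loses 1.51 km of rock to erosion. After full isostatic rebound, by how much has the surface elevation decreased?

0.203 km

Rebound u = e ρ_c/ρ_m = 1.51 km × 2830/3270 = 1.307 km.
Net surface drop = e − u = 1.51 km − 1.307 km = e (ρ_m − ρ_c)/ρ_m = 0.203 km.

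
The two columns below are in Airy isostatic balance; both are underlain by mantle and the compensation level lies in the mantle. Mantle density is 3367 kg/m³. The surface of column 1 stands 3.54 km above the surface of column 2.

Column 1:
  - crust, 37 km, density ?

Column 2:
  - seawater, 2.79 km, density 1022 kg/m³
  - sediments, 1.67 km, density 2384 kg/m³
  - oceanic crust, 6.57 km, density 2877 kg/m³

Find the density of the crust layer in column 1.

Take the compensation level at the base of the deeper column (depth z_c below the surface of column 1) and equate Σ ρ_i t_i down to z_c; mantle fills any gap and the z_c terms cancel.
Column 1: 37×ρ + (z_c − 37)×3367
Column 2: 3.54×0 + 2.79×1022 + 1.67×2384 + 6.57×2877 + (z_c − 3.54 − 11.03)×3367
The z_c×3367 term appears on both sides and cancels. Collect the known terms of each column as K = Σ(ρt)_known − 3367 × (depth of known layers): K_1 = 0 − 3367×37 = −124579; K_2 = 25734.55 − 3367×(3.54 + 11.03) = −23322.64.
Balance: K_1 + 37×ρ = K_2, so ρ = (K_2 − K_1)/37 = 101256/37 = 2740 kg/m³.

2740 kg/m³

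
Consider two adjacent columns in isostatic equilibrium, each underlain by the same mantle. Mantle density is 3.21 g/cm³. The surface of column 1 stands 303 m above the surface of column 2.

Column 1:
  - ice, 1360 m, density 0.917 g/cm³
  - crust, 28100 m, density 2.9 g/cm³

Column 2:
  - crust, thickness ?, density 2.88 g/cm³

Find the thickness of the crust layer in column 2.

Take the compensation level at the base of the deeper column (depth z_c below the surface of column 1) and equate Σ ρ_i t_i down to z_c; mantle fills any gap and the z_c terms cancel.
Column 1: 1360×0.917 + 28100×2.9 + (z_c − 29460)×3.21
Column 2: 303×0 + x×2.88 + (z_c − 303 − 0 − x)×3.21
The z_c×3.21 term appears on both sides and cancels. Collect the known terms of each column as K = Σ(ρt)_known − 3.21 × (depth of known layers): K_1 = 82737.12 − 3.21×29460 = −11829.48; K_2 = 0 − 3.21×(303 + 0) = −972.63.
Balance: K_1 = K_2 − x×(3.21 − 2.88), so x = (K_2 − K_1)/(3.21 − 2.88) = 10856.9/0.33 = 32900 m.

32900 m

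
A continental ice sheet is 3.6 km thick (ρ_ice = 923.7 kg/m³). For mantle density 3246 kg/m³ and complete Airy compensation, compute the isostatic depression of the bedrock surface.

Isostatic balance requires: the ice load ρ_ice t is balanced by mantle displaced below, ρ_m s.
s = t ρ_ice / ρ_m = 3.6 km × 923.7/3246 = 1.02 km.

1.02 km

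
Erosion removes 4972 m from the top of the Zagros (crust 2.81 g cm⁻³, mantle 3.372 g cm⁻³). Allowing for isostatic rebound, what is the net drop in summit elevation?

829 m

Rebound u = e ρ_c/ρ_m = 4972 m × 2.81/3.372 = 4143 m.
Net surface drop = e − u = 4972 m − 4143 m = e (ρ_m − ρ_c)/ρ_m = 829 m.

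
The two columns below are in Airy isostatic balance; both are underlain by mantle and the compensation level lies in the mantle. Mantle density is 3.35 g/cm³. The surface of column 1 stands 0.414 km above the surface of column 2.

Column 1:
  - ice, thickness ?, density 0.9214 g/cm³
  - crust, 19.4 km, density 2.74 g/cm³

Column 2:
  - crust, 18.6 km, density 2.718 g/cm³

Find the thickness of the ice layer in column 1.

Take the compensation level at the base of the deeper column (depth z_c below the surface of column 1) and equate Σ ρ_i t_i down to z_c; mantle fills any gap and the z_c terms cancel.
Column 1: x×0.9214 + 19.4×2.74 + (z_c − 19.4 − x)×3.35
Column 2: 0.414×0 + 18.6×2.718 + (z_c − 0.414 − 18.6)×3.35
The z_c×3.35 term appears on both sides and cancels. Collect the known terms of each column as K = Σ(ρt)_known − 3.35 × (depth of known layers): K_1 = 53.156 − 3.35×19.4 = −11.834; K_2 = 50.5548 − 3.35×(0.414 + 18.6) = −13.1421.
Balance: K_1 − x×(3.35 − 0.9214) = K_2, so x = (K_1 − K_2)/(3.35 − 0.9214) = 1.3081/2.4286 = 0.539 km.

0.539 km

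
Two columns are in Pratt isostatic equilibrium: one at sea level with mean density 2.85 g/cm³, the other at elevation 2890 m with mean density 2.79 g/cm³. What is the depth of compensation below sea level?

ρ_ref D = ρ (D + h) → D (ρ_ref − ρ) = ρ h.
D = ρ h/(ρ_ref − ρ) = 2.79 × 2890 m/(2.85 − 2.79) = 134000 m.

134000 m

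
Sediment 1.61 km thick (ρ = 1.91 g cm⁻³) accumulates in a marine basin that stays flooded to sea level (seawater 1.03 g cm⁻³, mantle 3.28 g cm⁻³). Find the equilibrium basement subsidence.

Submarine loading: the sediment displaces seawater, and the subsidence is in turn flooded, so s (ρ_m − ρ_w) = t (ρ_sed − ρ_w).
s = 1.61 km × (1.91 − 1.03) / (3.28 − 1.03) = 0.63 km.

0.63 km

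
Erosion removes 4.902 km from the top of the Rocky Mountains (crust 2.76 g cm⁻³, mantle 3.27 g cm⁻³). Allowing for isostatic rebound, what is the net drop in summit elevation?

0.765 km

Rebound u = e ρ_c/ρ_m = 4.902 km × 2.76/3.27 = 4.137 km.
Net surface drop = e − u = 4.902 km − 4.137 km = e (ρ_m − ρ_c)/ρ_m = 0.765 km.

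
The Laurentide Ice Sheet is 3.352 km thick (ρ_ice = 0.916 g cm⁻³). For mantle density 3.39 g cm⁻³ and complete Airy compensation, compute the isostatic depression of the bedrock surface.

0.906 km

For local isostatic compensation: the ice load ρ_ice t is balanced by mantle displaced below, ρ_m s.
s = t ρ_ice / ρ_m = 3.352 km × 0.916/3.39 = 0.906 km.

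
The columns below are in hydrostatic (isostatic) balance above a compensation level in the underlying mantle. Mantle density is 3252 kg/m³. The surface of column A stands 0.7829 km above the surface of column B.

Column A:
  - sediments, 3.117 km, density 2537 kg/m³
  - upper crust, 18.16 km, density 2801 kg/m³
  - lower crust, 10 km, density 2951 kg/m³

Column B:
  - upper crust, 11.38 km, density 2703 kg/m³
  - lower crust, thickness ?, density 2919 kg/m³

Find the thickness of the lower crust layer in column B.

13.9 km

Take the compensation level at the base of the deeper column (depth z_c below the surface of column A) and equate Σ ρ_i t_i down to z_c; mantle fills any gap and the z_c terms cancel.
Column A: 3.117×2537 + 18.16×2801 + 10×2951 + (z_c − 31.277)×3252
Column B: 0.7829×0 + 11.38×2703 + x×2919 + (z_c − 0.7829 − 11.38 − x)×3252
The z_c×3252 term appears on both sides and cancels. Collect the known terms of each column as K = Σ(ρt)_known − 3252 × (depth of known layers): K_A = 88283.989 − 3252×31.277 = −13428.815; K_B = 30760.14 − 3252×(0.7829 + 11.38) = −8793.6108.
Balance: K_A = K_B − x×(3252 − 2919), so x = (K_B − K_A)/(3252 − 2919) = 4635.2/333 = 13.9 km.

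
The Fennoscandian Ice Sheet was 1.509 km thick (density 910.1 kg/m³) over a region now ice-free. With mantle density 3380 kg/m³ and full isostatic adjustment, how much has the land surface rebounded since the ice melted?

0.406 km

Removing the load lets mantle flow back in; uplift u satisfies ρ_ice t = ρ_m u.
u = t ρ_ice/ρ_m = 1.509 km × 910.1/3380 = 0.406 km.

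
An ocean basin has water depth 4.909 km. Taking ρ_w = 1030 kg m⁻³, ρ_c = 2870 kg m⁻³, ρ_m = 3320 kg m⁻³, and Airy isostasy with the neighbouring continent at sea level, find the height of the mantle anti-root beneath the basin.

20.1 km

By Archimedes' principle applied to the lithosphere: replacing crust with seawater at the top is compensated by replacing crust with mantle at the base: d (ρ_c − ρ_w) = a (ρ_m − ρ_c).
a = d (ρ_c − ρ_w)/(ρ_m − ρ_c) = 4.909 km × 1840/450 = 20.1 km.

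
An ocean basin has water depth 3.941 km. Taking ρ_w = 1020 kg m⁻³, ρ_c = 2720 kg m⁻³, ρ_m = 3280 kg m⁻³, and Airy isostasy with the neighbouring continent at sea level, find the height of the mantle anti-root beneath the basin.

Balancing pressure at the compensation depth: replacing crust with seawater at the top is compensated by replacing crust with mantle at the base: d (ρ_c − ρ_w) = a (ρ_m − ρ_c).
a = d (ρ_c − ρ_w)/(ρ_m − ρ_c) = 3.941 km × 1700/560 = 12 km.

12 km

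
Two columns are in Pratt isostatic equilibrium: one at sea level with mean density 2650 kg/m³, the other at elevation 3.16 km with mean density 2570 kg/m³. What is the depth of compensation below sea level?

ρ_ref D = ρ (D + h) → D (ρ_ref − ρ) = ρ h.
D = ρ h/(ρ_ref − ρ) = 2570 × 3.16 km/(2650 − 2570) = 102 km.

102 km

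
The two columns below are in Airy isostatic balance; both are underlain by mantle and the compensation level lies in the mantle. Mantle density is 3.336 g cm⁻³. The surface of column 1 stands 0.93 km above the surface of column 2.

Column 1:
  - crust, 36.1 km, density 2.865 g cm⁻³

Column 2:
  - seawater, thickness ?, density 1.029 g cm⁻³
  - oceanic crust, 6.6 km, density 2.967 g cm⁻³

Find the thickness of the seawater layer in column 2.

4.97 km

Take the compensation level at the base of the deeper column (depth z_c below the surface of column 1) and equate Σ ρ_i t_i down to z_c; mantle fills any gap and the z_c terms cancel.
Column 1: 36.1×2.865 + (z_c − 36.1)×3.336
Column 2: 0.93×0 + x×1.029 + 6.6×2.967 + (z_c − 0.93 − 6.6 − x)×3.336
The z_c×3.336 term appears on both sides and cancels. Collect the known terms of each column as K = Σ(ρt)_known − 3.336 × (depth of known layers): K_1 = 103.4265 − 3.336×36.1 = −17.0031; K_2 = 19.5822 − 3.336×(0.93 + 6.6) = −5.53788.
Balance: K_1 = K_2 − x×(3.336 − 1.029), so x = (K_2 − K_1)/(3.336 − 1.029) = 11.4652/2.307 = 4.97 km.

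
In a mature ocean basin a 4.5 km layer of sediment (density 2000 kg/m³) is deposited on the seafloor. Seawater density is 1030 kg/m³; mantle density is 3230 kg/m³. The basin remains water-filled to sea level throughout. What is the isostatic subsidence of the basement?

1.98 km

Submarine loading: the sediment displaces seawater, and the subsidence is in turn flooded, so s (ρ_m − ρ_w) = t (ρ_sed − ρ_w).
s = 4.5 km × (2000 − 1030) / (3230 − 1030) = 1.98 km.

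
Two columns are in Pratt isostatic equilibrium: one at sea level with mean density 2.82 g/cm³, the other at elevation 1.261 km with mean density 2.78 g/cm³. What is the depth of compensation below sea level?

ρ_ref D = ρ (D + h) → D (ρ_ref − ρ) = ρ h.
D = ρ h/(ρ_ref − ρ) = 2.78 × 1.261 km/(2.82 − 2.78) = 87.6 km.

87.6 km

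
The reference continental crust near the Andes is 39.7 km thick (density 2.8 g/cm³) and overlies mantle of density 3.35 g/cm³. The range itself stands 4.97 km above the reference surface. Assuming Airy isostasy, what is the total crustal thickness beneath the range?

70 km

Root depth r = h ρ_c / (ρ_m − ρ_c) = 4.97 km × 2.8 / 0.55 = 25.3 km.
Total thickness = T + h + r = 39.7 km + 4.97 km + 25.3 km = 70 km.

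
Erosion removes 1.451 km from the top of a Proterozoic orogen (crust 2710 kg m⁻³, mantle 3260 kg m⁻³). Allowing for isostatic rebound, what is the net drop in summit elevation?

0.245 km

Rebound u = e ρ_c/ρ_m = 1.451 km × 2710/3260 = 1.206 km.
Net surface drop = e − u = 1.451 km − 1.206 km = e (ρ_m − ρ_c)/ρ_m = 0.245 km.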